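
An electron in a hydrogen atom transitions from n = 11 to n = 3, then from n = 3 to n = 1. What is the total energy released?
13.493 eV

The energy levels of hydrogen are E_n = -13.6057 / n² eV.

First transition (11 → 3):
ΔE₁ = |E_3 - E_11|
ΔE₁ = |-1.511744444 - (-0.112443802)| = 1.399301 eV

Second transition (3 → 1):
ΔE₂ = |E_1 - E_3|
ΔE₂ = |-13.605700000 - (-1.511744444)| = 12.093956 eV

Total energy released:
E_total = ΔE₁ + ΔE₂ = 1.399301 + 12.093956 = 13.493 eV

Note: This equals the direct transition 11 → 1: 13.493 eV ✓
Energy is conserved regardless of the path taken.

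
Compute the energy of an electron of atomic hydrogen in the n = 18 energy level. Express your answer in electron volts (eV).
-0.0420 eV

The energy levels of a hydrogen-like atom are given by:
E_n = -13.6057 eV / n²

For n = 18:
E_18 = -13.6057 eV / 18²
E_18 = -13.6057 eV / 324
E_18 = -0.0420 eV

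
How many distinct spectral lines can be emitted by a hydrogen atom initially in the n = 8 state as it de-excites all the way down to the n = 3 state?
15

The electron can occupy levels n = 3, 4, ..., 8 during de-excitation — that is m = 8 - 3 + 1 = 6 distinct levels.

The number of distinct spectral lines equals the number of ways to choose 2 of these m levels (each pair gives one possible emission transition):

Number of lines = m(m-1)/2 = 6×5/2 = 15

These correspond to all possible transitions between the 6 levels:
8 → 7, 8 → 6, 8 → 5, 8 → 4, 8 → 3, 7 → 6, 7 → 5, 7 → 4...

Each transition produces a photon with a unique energy (and thus wavelength). This count does not depend on Z.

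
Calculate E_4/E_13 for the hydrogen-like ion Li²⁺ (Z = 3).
10.562500

Using E_n = -13.6057 Z² / n² eV with Z = 3:

E_4 = -13.6057 × 3² / 4² = -122.4513 / 16 = -7.653206250000 eV
E_13 = -13.6057 × 3² / 13² = -122.4513 / 169 = -0.724563905325 eV

The ratio is:
E_4/E_13 = (-7.653206250000) / (-0.724563905325)
E_4/E_13 = (-122.4513/16) / (-122.4513/169)
E_4/E_13 = 169/16
E_4/E_13 = 10.562500
(Note: the Z² factors cancel in the ratio.)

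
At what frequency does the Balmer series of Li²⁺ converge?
7.40215e+15 Hz

The series limit corresponds to the transition from n = ∞ to n = 2.
This is the highest energy (shortest wavelength) transition in the Balmer series.

E_∞ = 0 eV
E_2 = -13.6057 × 3² / 2² = -30.6128250 eV

Energy at series limit:
ΔE = E_∞ - E_2 = 0 - (-30.6128250) = 30.6128250 eV
E = 30.6128250 eV × (1.602177 × 10⁻¹⁹ J/eV) = 4.9047164e-18 J
f = E/h = 4.9047164e-18 J / (6.62607 × 10⁻³⁴ J·s) = 7.40215e+15 Hz

This energy equals the ionization energy from the n = 2 state of Li²⁺.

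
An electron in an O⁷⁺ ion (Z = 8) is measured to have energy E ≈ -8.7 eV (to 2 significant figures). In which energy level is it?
n = 10

The exact energy levels follow E_n = -13.6057 Z² / n² eV with Z = 8.

The measured value (-8.7 eV) is reported to only 2 significant figures, so we must test candidate n values and see which one matches to that precision.

Candidate energies:
  n = 8:  E = -13.6057 × 8² / 8² = -13.60570 eV
  n = 9:  E = -13.6057 × 8² / 9² = -10.75018 eV
  n = 10:  E = -13.6057 × 8² / 10² = -8.70765 eV  ← matches
  n = 11:  E = -13.6057 × 8² / 11² = -7.19640 eV
  n = 12:  E = -13.6057 × 8² / 12² = -6.04698 eV

Checking against the measurement of -8.7 eV (2 sig figs), only n = 10 agrees:
E_10 = -8.70765 eV, which rounds to -8.7 eV ✓

Therefore n = 10.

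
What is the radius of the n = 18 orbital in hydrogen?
17.145342 nm (or 171.453416 Å)

The Bohr radius formula is:
r_n = n² a₀ / Z

where a₀ = 0.052917721 nm is the Bohr radius.

For H (Z = 1) at n = 18:
r_18 = 18² × 0.052917721 nm / 1
r_18 = 324 × 0.052917721 nm / 1
r_18 = 17.1453416 nm / 1
r_18 = 17.145342 nm

The electron orbits at approximately 17.145342 nm from the nucleus.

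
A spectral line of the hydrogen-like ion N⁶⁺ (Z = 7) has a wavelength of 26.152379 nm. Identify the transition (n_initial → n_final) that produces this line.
n = 5 → n = 3

First, find the photon energy from the wavelength (hc = 1239.84 eV·nm):
E = hc/λ = 1239.84 eV·nm / 26.152379 nm = 47.408307 eV

The energy levels of N⁶⁺ satisfy E_n = -13.6057 × 7² / n² eV, so an emission n_i → n_f releases
ΔE = 13.6057 × 7² × (1/n_f² − 1/n_i²) eV.

Setting ΔE equal to the photon energy:
1/n_f² − 1/n_i² = 47.408307 / (13.6057 × 7²) = 0.071111113

Since 1/n_i² must be positive, we need 1/n_f² > 0.071111113, i.e. n_f ≤ 3. For each allowed n_f, solve n_i = (1/n_f² − 0.071111113)^(−1/2) and check whether it is a whole number:
  n_f = 1: 1/n_i² = 1.000000000 − 0.071111113 = 0.928888887 → n_i = 1.038  (not an integer) ✗
  n_f = 2: 1/n_i² = 0.250000000 − 0.071111113 = 0.178888887 → n_i = 2.364  (not an integer) ✗
  n_f = 3: 1/n_i² = 0.111111111 − 0.071111113 = 0.039999998 → n_i = 5.000  → integer, n_i = 5 ✓

Only n_f = 3 gives an integer upper level, n_i = 5.

The transition is from n = 5 to n = 3 (emission).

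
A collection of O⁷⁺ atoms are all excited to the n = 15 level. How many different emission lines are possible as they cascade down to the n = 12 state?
6

The electron can occupy levels n = 12, 13, ..., 15 during de-excitation — that is m = 15 - 12 + 1 = 4 distinct levels.

The number of distinct spectral lines equals the number of ways to choose 2 of these m levels (each pair gives one possible emission transition):

Number of lines = m(m-1)/2 = 4×3/2 = 6

These correspond to all possible transitions between the 4 levels:
15 → 14, 15 → 13, 15 → 12, 14 → 13, 14 → 12, 13 → 12

Each transition produces a photon with a unique energy (and thus wavelength). This count does not depend on Z.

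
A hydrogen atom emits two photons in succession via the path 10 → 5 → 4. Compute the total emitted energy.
0.71430 eV

The energy levels of hydrogen are E_n = -13.6057 / n² eV.

First transition (10 → 5):
ΔE₁ = |E_5 - E_10|
ΔE₁ = |-0.54422800000 - (-0.13605700000)| = 0.40817100 eV

Second transition (5 → 4):
ΔE₂ = |E_4 - E_5|
ΔE₂ = |-0.85035625000 - (-0.54422800000)| = 0.30612825 eV

Total energy released:
E_total = ΔE₁ + ΔE₂ = 0.40817100 + 0.30612825 = 0.71430 eV

Note: This equals the direct transition 10 → 4: 0.71430 eV ✓
Energy is conserved regardless of the path taken.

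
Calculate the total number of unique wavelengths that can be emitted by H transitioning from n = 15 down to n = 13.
3

The electron can occupy levels n = 13, 14, ..., 15 during de-excitation — that is m = 15 - 13 + 1 = 3 distinct levels.

The number of distinct spectral lines equals the number of ways to choose 2 of these m levels (each pair gives one possible emission transition):

Number of lines = m(m-1)/2 = 3×2/2 = 3

These correspond to all possible transitions between the 3 levels:
15 → 14, 15 → 13, 14 → 13

Each transition produces a photon with a unique energy (and thus wavelength). This count does not depend on Z.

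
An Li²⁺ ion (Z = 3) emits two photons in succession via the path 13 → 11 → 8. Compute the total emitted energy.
1.189 eV

The energy levels of Li²⁺ are E_n = -13.6057 × 3² / n² eV.

First transition (13 → 11):
ΔE₁ = |E_11 - E_13|
ΔE₁ = |-1.011994215 - (-0.724563905)| = 0.287430 eV

Second transition (11 → 8):
ΔE₂ = |E_8 - E_11|
ΔE₂ = |-1.913301563 - (-1.011994215)| = 0.901307 eV

Total energy released:
E_total = ΔE₁ + ΔE₂ = 0.287430 + 0.901307 = 1.189 eV

Note: This equals the direct transition 13 → 8: 1.189 eV ✓
Energy is conserved regardless of the path taken.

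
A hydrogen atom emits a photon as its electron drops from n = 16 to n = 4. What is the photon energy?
0.797 eV

The energy levels are E_n = -13.6057 eV / n².

Energy at n = 16: E_16 = -13.6057 / 16² = -0.053147 eV
Energy at n = 4: E_4 = -13.6057 / 4² = -0.850356 eV

For emission (electron falling to lower state), the photon energy is:
E_photon = E_16 - E_4 = |-0.053147 - (-0.850356)|
E_photon = 0.797 eV

This energy is carried away by the emitted photon.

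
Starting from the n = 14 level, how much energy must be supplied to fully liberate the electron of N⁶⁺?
3.40 eV

The ionization energy is the energy needed to remove the electron completely (n → ∞).

For a hydrogen-like ion with Z = 7, E_n = -13.6057 Z² / n² eV.

At n = 14: E_14 = -13.6057 × 7² / 14² = -3.40143 eV
At n = ∞: E_∞ = 0 eV

Ionization energy = E_∞ - E_14 = 0 - (-3.40143) = 3.40143 eV
Ionization energy ≈ 3.40 eV

This is also called the binding energy of the electron in state n = 14.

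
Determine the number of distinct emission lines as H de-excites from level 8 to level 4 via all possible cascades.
10

The electron can occupy levels n = 4, 5, ..., 8 during de-excitation — that is m = 8 - 4 + 1 = 5 distinct levels.

The number of distinct spectral lines equals the number of ways to choose 2 of these m levels (each pair gives one possible emission transition):

Number of lines = m(m-1)/2 = 5×4/2 = 10

These correspond to all possible transitions between the 5 levels:
8 → 7, 8 → 6, 8 → 5, 8 → 4, 7 → 6, 7 → 5, 7 → 4, 6 → 5...

Each transition produces a photon with a unique energy (and thus wavelength). This count does not depend on Z.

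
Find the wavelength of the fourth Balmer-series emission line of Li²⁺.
45.5633 nm

The lines of a series are numbered from the longest wavelength (smallest ΔE) outward; the fourth line is the transition from n = n_f + 4 to n_f.
The Balmer series has all transitions ending at n_f = 2.

For Li²⁺ (Z = 3), the fourth line (δ-line) is the jump from n = 6 to n = 2:
E_6 = -13.6057 × 3² / 6² = -3.401425 eV
E_2 = -13.6057 × 3² / 2² = -30.612825 eV
ΔE = E_6 - E_2 = 27.211400 eV

λ = hc/E = 1239.84 eV·nm / 27.211400 eV
λ = 45.5633 nm

This is the δ-line of the Balmer series in Li²⁺.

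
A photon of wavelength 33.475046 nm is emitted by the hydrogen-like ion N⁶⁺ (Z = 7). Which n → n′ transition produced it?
n = 12 → n = 4

First, find the photon energy from the wavelength (hc = 1239.84 eV·nm):
E = hc/λ = 1239.84 eV·nm / 33.475046 nm = 37.037738 eV

The energy levels of N⁶⁺ satisfy E_n = -13.6057 × 7² / n² eV, so an emission n_i → n_f releases
ΔE = 13.6057 × 7² × (1/n_f² − 1/n_i²) eV.

Setting ΔE equal to the photon energy:
1/n_f² − 1/n_i² = 37.037738 / (13.6057 × 7²) = 0.055555554

Since 1/n_i² must be positive, we need 1/n_f² > 0.055555554, i.e. n_f ≤ 4. For each allowed n_f, solve n_i = (1/n_f² − 0.055555554)^(−1/2) and check whether it is a whole number:
  n_f = 1: 1/n_i² = 1.000000000 − 0.055555554 = 0.944444446 → n_i = 1.029  (not an integer) ✗
  n_f = 2: 1/n_i² = 0.250000000 − 0.055555554 = 0.194444446 → n_i = 2.268  (not an integer) ✗
  n_f = 3: 1/n_i² = 0.111111111 − 0.055555554 = 0.055555557 → n_i = 4.243  (not an integer) ✗
  n_f = 4: 1/n_i² = 0.062500000 − 0.055555554 = 0.006944446 → n_i = 12.000  → integer, n_i = 12 ✓

Only n_f = 4 gives an integer upper level, n_i = 12.

The transition is from n = 12 to n = 4 (emission).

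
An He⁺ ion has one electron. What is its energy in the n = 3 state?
-6.046978 eV

For hydrogen-like ions, the energy levels scale with Z²:
E_n = -13.6057 Z² / n² eV

For He⁺ (Z = 2) at n = 3:
E_3 = -13.6057 × 2² / 3²
E_3 = -13.6057 × 4 / 9
E_3 = -54.4228 / 9
E_3 = -6.046978 eV

The energy is 4 times more negative than hydrogen at the same n due to the stronger nuclear charge.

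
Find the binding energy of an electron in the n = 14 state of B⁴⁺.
1.735 eV

The ionization energy is the energy needed to remove the electron completely (n → ∞).

For a hydrogen-like ion with Z = 5, E_n = -13.6057 Z² / n² eV.

At n = 14: E_14 = -13.6057 × 5² / 14² = -1.735421 eV
At n = ∞: E_∞ = 0 eV

Ionization energy = E_∞ - E_14 = 0 - (-1.735421) = 1.735421 eV
Ionization energy ≈ 1.735 eV

This is also called the binding energy of the electron in state n = 14.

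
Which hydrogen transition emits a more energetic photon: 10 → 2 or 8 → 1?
8 → 1

Calculate the energy for each transition:

Transition 10 → 2:
ΔE₁ = |E_2 - E_10| = |-13.6057/2² - (-13.6057/10²)|
ΔE₁ = |-3.40142500 - (-0.13605700)| = 3.26537 eV

Transition 8 → 1:
ΔE₂ = |E_1 - E_8| = |-13.6057/1² - (-13.6057/8²)|
ΔE₂ = |-13.60570000 - (-0.21258906)| = 13.39311 eV

Since 13.39311 eV > 3.26537 eV, the transition 8 → 1 emits the more energetic photon.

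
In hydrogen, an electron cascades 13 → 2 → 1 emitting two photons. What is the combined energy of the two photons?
13.525193 eV

The energy levels of hydrogen are E_n = -13.6057 / n² eV.

First transition (13 → 2):
ΔE₁ = |E_2 - E_13|
ΔE₁ = |-3.401425000000 - (-0.080507100592)| = 3.320917899 eV

Second transition (2 → 1):
ΔE₂ = |E_1 - E_2|
ΔE₂ = |-13.605700000000 - (-3.401425000000)| = 10.204275000 eV

Total energy released:
E_total = ΔE₁ + ΔE₂ = 3.320917899 + 10.204275000 = 13.525193 eV

Note: This equals the direct transition 13 → 1: 13.525193 eV ✓
Energy is conserved regardless of the path taken.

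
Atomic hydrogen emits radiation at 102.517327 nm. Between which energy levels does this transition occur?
n = 3 → n = 1

First, find the photon energy from the wavelength (hc = 1239.84 eV·nm):
E = hc/λ = 1239.84 eV·nm / 102.517327 nm = 12.093956 eV

The energy levels of hydrogen satisfy E_n = -13.6057 / n² eV, so an emission n_i → n_f releases
ΔE = 13.6057 × (1/n_f² − 1/n_i²) eV.

Setting ΔE equal to the photon energy:
1/n_f² − 1/n_i² = 12.093956 / 13.6057 = 0.88888892

Since 1/n_i² must be positive, we need 1/n_f² > 0.88888892, i.e. n_f ≤ 1. For each allowed n_f, solve n_i = (1/n_f² − 0.88888892)^(−1/2) and check whether it is a whole number:
  n_f = 1: 1/n_i² = 1.00000000 − 0.88888892 = 0.11111108 → n_i = 3.000  → integer, n_i = 3 ✓

Only n_f = 1 gives an integer upper level, n_i = 3.

The transition is from n = 3 to n = 1 (emission).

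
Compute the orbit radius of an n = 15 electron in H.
11.906487 nm (or 119.064872 Å)

The Bohr radius formula is:
r_n = n² a₀ / Z

where a₀ = 0.052917721 nm is the Bohr radius.

For H (Z = 1) at n = 15:
r_15 = 15² × 0.052917721 nm / 1
r_15 = 225 × 0.052917721 nm / 1
r_15 = 11.9064872 nm / 1
r_15 = 11.906487 nm

The electron orbits at approximately 11.906487 nm from the nucleus.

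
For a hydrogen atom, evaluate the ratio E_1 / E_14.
196.0000

Using E_n = -13.6057 Z² / n² eV with Z = 1:

E_1 = -13.6057 / 1² = -13.6057 / 1 = -13.6057000000 eV
E_14 = -13.6057 / 14² = -13.6057 / 196 = -0.0694168367 eV

The ratio is:
E_1/E_14 = (-13.6057000000) / (-0.0694168367)
E_1/E_14 = (-13.6057/1) / (-13.6057/196)
E_1/E_14 = 196/1
E_1/E_14 = 196.0000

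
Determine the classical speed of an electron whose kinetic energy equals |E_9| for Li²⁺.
7.2923e+05 m/s (or 0.243% of c)

The binding energy at n = 9 for Li²⁺ is:
E_9 = -13.6057 × 3²/9² = -1.5117444 eV
|E_9| = 1.5117444 eV

Convert to Joules:
KE = 1.5117444 eV × (1.602177 × 10⁻¹⁹ J/eV) = 2.422082e-19 J

Using KE = ½mv²:
v = √(2·KE/m_e)
v = √(2 × 2.422082e-19 J / 9.10938 × 10⁻³¹ kg)
v = 7.2923e+05 m/s

This is approximately 0.243% the speed of light.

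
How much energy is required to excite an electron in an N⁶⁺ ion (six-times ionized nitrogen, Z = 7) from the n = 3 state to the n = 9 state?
65.84487 eV

The energy levels of a hydrogen-like atom are E_n = -13.6057 Z² eV / n².

Energy at n = 3: E_3 = -13.6057 × 7² / 3² = -74.07547778 eV
Energy at n = 9: E_9 = -13.6057 × 7² / 9² = -8.23060864 eV

The excitation energy is the difference:
ΔE = E_9 - E_3
ΔE = -8.23060864 - (-74.07547778)
ΔE = 65.84487 eV

Since this is positive, energy must be absorbed (photon absorption).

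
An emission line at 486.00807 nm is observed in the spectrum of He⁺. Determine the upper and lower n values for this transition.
n = 8 → n = 4

First, find the photon energy from the wavelength (hc = 1239.84 eV·nm):
E = hc/λ = 1239.84 eV·nm / 486.00807 nm = 2.5510688 eV

The energy levels of He⁺ satisfy E_n = -13.6057 × 2² / n² eV, so an emission n_i → n_f releases
ΔE = 13.6057 × 2² × (1/n_f² − 1/n_i²) eV.

Setting ΔE equal to the photon energy:
1/n_f² − 1/n_i² = 2.5510688 / (13.6057 × 2²) = 0.046875001

Since 1/n_i² must be positive, we need 1/n_f² > 0.046875001, i.e. n_f ≤ 4. For each allowed n_f, solve n_i = (1/n_f² − 0.046875001)^(−1/2) and check whether it is a whole number:
  n_f = 1: 1/n_i² = 1.000000000 − 0.046875001 = 0.953124999 → n_i = 1.024  (not an integer) ✗
  n_f = 2: 1/n_i² = 0.250000000 − 0.046875001 = 0.203124999 → n_i = 2.219  (not an integer) ✗
  n_f = 3: 1/n_i² = 0.111111111 − 0.046875001 = 0.064236110 → n_i = 3.946  (not an integer) ✗
  n_f = 4: 1/n_i² = 0.062500000 − 0.046875001 = 0.015624999 → n_i = 8.000  → integer, n_i = 8 ✓

Only n_f = 4 gives an integer upper level, n_i = 8.

The transition is from n = 8 to n = 4 (emission).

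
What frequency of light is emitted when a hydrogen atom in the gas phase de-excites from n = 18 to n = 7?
5.69858e+13 Hz

First, find the transition energy:
E_18 = -13.6057 / 18² = -0.041992901 eV
E_7 = -13.6057 / 7² = -0.277667347 eV
|ΔE| = |E_7 - E_18| = 0.235674446 eV

Convert to Joules: E = 0.235674446 eV × (1.602177 × 10⁻¹⁹ J/eV) = 3.7759218e-20 J

Using E = hf:
f = E/h = 3.7759218e-20 J / (6.62607 × 10⁻³⁴ J·s)
f = 5.69858e+13 Hz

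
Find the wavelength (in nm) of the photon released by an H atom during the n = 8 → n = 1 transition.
92.57 nm

First, find the transition energy using E_n = -13.6057 / n² eV:
E_8 = -13.6057 / 8² = -0.2126 eV
E_1 = -13.6057 / 1² = -13.6057 eV

Photon energy: |ΔE| = |E_1 - E_8| = 13.3931 eV

Convert to wavelength using E = hc/λ with hc = 1239.84 eV·nm:
λ = hc/E = 1239.84 eV·nm / 13.3931 eV
λ = 92.57 nm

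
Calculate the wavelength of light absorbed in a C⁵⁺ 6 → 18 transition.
102.517 nm

First, find the transition energy using E_n = -13.6057 Z² / n² eV:
E_6 = -13.6057 × 6² / 6² = -13.605700 eV
E_18 = -13.6057 × 6² / 18² = -1.511744 eV

Photon energy: |ΔE| = |E_18 - E_6| = 12.093956 eV

Convert to wavelength using E = hc/λ with hc = 1239.84 eV·nm:
λ = hc/E = 1239.84 eV·nm / 12.093956 eV
λ = 102.517 nm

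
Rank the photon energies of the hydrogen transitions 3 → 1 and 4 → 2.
3 → 1

Calculate the energy for each transition:

Transition 3 → 1:
ΔE₁ = |E_1 - E_3| = |-13.6057/1² - (-13.6057/3²)|
ΔE₁ = |-13.605700000000 - (-1.511744444444)| = 12.093955556 eV

Transition 4 → 2:
ΔE₂ = |E_2 - E_4| = |-13.6057/2² - (-13.6057/4²)|
ΔE₂ = |-3.401425000000 - (-0.850356250000)| = 2.551068750 eV

Since 12.093955556 eV > 2.551068750 eV, the transition 3 → 1 emits the more energetic photon.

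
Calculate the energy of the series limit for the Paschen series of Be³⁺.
24.19 eV

The series limit corresponds to the transition from n = ∞ to n = 3.
This is the highest energy (shortest wavelength) transition in the Paschen series.

E_∞ = 0 eV
E_3 = -13.6057 × 4² / 3² = -24.19 eV

Energy at series limit:
ΔE = E_∞ - E_3 = 0 - (-24.19) = 24.19 eV

This energy equals the ionization energy from the n = 3 state of Be³⁺.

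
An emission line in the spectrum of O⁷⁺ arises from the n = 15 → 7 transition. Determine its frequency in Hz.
3.36116e+15 Hz

First, find the transition energy:
E_15 = -13.6057 × 8² / 15² = -3.87006578 eV
E_7 = -13.6057 × 8² / 7² = -17.77071020 eV
|ΔE| = |E_7 - E_15| = 13.90064442 eV

Convert to Joules: E = 13.90064442 eV × (1.602177 × 10⁻¹⁹ J/eV) = 2.2271293e-18 J

Using E = hf:
f = E/h = 2.2271293e-18 J / (6.62607 × 10⁻³⁴ J·s)
f = 3.36116e+15 Hz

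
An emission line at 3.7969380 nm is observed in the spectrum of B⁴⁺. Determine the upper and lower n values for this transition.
n = 5 → n = 1

First, find the photon energy from the wavelength (hc = 1239.84 eV·nm):
E = hc/λ = 1239.84 eV·nm / 3.7969380 nm = 326.53680 eV

The energy levels of B⁴⁺ satisfy E_n = -13.6057 × 5² / n² eV, so an emission n_i → n_f releases
ΔE = 13.6057 × 5² × (1/n_f² − 1/n_i²) eV.

Setting ΔE equal to the photon energy:
1/n_f² − 1/n_i² = 326.53680 / (13.6057 × 5²) = 0.96000000

Since 1/n_i² must be positive, we need 1/n_f² > 0.96000000, i.e. n_f ≤ 1. For each allowed n_f, solve n_i = (1/n_f² − 0.96000000)^(−1/2) and check whether it is a whole number:
  n_f = 1: 1/n_i² = 1.00000000 − 0.96000000 = 0.04000000 → n_i = 5.000  → integer, n_i = 5 ✓

Only n_f = 1 gives an integer upper level, n_i = 5.

The transition is from n = 5 to n = 1 (emission).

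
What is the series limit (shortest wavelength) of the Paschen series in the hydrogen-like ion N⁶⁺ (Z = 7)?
16.738 nm

The series limit corresponds to the transition from n = ∞ to n = 3.
This is the highest energy (shortest wavelength) transition in the Paschen series.

E_∞ = 0 eV
E_3 = -13.6057 × 7² / 3² = -74.07548 eV

Energy at series limit:
ΔE = E_∞ - E_3 = 0 - (-74.07548) = 74.07548 eV
λ = hc/E = 1239.84 eV·nm / 74.07548 eV = 16.738 nm

This energy equals the ionization energy from the n = 3 state of N⁶⁺.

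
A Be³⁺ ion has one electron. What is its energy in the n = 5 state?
-8.707648 eV

For hydrogen-like ions, the energy levels scale with Z²:
E_n = -13.6057 Z² / n² eV

For Be³⁺ (Z = 4) at n = 5:
E_5 = -13.6057 × 4² / 5²
E_5 = -13.6057 × 16 / 25
E_5 = -217.6912 / 25
E_5 = -8.707648 eV

The energy is 16 times more negative than hydrogen at the same n due to the stronger nuclear charge.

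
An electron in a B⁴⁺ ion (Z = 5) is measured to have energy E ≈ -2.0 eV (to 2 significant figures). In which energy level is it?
n = 13

The exact energy levels follow E_n = -13.6057 Z² / n² eV with Z = 5.

The measured value (-2.0 eV) is reported to only 2 significant figures, so we must test candidate n values and see which one matches to that precision.

Candidate energies:
  n = 11:  E = -13.6057 × 5² / 11² = -2.811095 eV
  n = 12:  E = -13.6057 × 5² / 12² = -2.362101 eV
  n = 13:  E = -13.6057 × 5² / 13² = -2.012678 eV  ← matches
  n = 14:  E = -13.6057 × 5² / 14² = -1.735421 eV
  n = 15:  E = -13.6057 × 5² / 15² = -1.511744 eV

Checking against the measurement of -2.0 eV (2 sig figs), only n = 13 agrees:
E_13 = -2.012678 eV, which rounds to -2.0 eV ✓

Therefore n = 13.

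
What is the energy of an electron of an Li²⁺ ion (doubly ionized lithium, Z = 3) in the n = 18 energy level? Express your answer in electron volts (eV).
-0.38 eV

The energy levels of a hydrogen-like atom are given by:
E_n = -13.6057 Z² / n² eV  (with Z = 3 for Li²⁺)

For n = 18:
E_18 = -13.6057 × 3² / 18²
E_18 = -13.6057 × 9 / 324
E_18 = -0.38 eV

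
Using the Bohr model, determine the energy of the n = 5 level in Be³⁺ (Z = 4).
-8.71 eV

For hydrogen-like ions, the energy levels scale with Z²:
E_n = -13.6057 Z² / n² eV

For Be³⁺ (Z = 4) at n = 5:
E_5 = -13.6057 × 4² / 5²
E_5 = -13.6057 × 16 / 25
E_5 = -217.6912 / 25
E_5 = -8.71 eV

The energy is 16 times more negative than hydrogen at the same n due to the stronger nuclear charge.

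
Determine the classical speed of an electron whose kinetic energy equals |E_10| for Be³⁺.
8.7508e+05 m/s (or 0.2919% of c)

The binding energy at n = 10 for Be³⁺ is:
E_10 = -13.6057 × 4²/10² = -2.1769120 eV
|E_10| = 2.1769120 eV

Convert to Joules:
KE = 2.1769120 eV × (1.602177 × 10⁻¹⁹ J/eV) = 3.487798e-19 J

Using KE = ½mv²:
v = √(2·KE/m_e)
v = √(2 × 3.487798e-19 J / 9.10938 × 10⁻³¹ kg)
v = 8.7508e+05 m/s

This is approximately 0.2919% the speed of light.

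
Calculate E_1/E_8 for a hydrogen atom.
64.00

Using E_n = -13.6057 Z² / n² eV with Z = 1:

E_1 = -13.6057 / 1² = -13.6057 / 1 = -13.60570000 eV
E_8 = -13.6057 / 8² = -13.6057 / 64 = -0.21258906 eV

The ratio is:
E_1/E_8 = (-13.60570000) / (-0.21258906)
E_1/E_8 = (-13.6057/1) / (-13.6057/64)
E_1/E_8 = 64/1
E_1/E_8 = 64.00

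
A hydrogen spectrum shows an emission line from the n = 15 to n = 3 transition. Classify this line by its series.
Paschen series

The spectral series in hydrogen are named based on the final (lower) energy level:
- Lyman series: n_final = 1 (ultraviolet)
- Balmer series: n_final = 2 (visible/near-UV)
- Paschen series: n_final = 3 (infrared)
- Brackett series: n_final = 4 (infrared)
- Pfund series: n_final = 5 (far infrared)

Since this transition ends at n = 3, it belongs to the Paschen series.

For reference, this 15 → 3 line has photon energy
ΔE = 13.6057 eV × (1/3² - 1/15²) = 1.4512746667 eV,
corresponding to wavelength λ = hc/ΔE = 1239.84 eV·nm / 1.4512746667 eV = 854.311061 nm in the infrared region.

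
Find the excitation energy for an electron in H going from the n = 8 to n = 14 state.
0.14 eV

The energy levels of a hydrogen-like atom are E_n = -13.6057 eV / n².

Energy at n = 8: E_8 = -13.6057 / 8² = -0.21259 eV
Energy at n = 14: E_14 = -13.6057 / 14² = -0.06942 eV

The excitation energy is the difference:
ΔE = E_14 - E_8
ΔE = -0.06942 - (-0.21259)
ΔE = 0.14 eV

Since this is positive, energy must be absorbed (photon absorption).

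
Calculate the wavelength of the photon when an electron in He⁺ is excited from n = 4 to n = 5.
1012.5168 nm

First, find the transition energy using E_n = -13.6057 Z² / n² eV:
E_4 = -13.6057 × 2² / 4² = -3.401425000 eV
E_5 = -13.6057 × 2² / 5² = -2.176912000 eV

Photon energy: |ΔE| = |E_5 - E_4| = 1.224513000 eV

Convert to wavelength using E = hc/λ with hc = 1239.84 eV·nm:
λ = hc/E = 1239.84 eV·nm / 1.224513000 eV
λ = 1012.5168 nm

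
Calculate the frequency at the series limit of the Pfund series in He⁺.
5.26375e+14 Hz

The series limit corresponds to the transition from n = ∞ to n = 5.
This is the highest energy (shortest wavelength) transition in the Pfund series.

E_∞ = 0 eV
E_5 = -13.6057 × 2² / 5² = -2.17691200 eV

Energy at series limit:
ΔE = E_∞ - E_5 = 0 - (-2.17691200) = 2.17691200 eV
E = 2.17691200 eV × (1.602177 × 10⁻¹⁹ J/eV) = 3.4877983e-19 J
f = E/h = 3.4877983e-19 J / (6.62607 × 10⁻³⁴ J·s) = 5.26375e+14 Hz

This energy equals the ionization energy from the n = 5 state of He⁺.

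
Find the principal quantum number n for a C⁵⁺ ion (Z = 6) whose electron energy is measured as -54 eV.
n = 3

The exact energy levels follow E_n = -13.6057 Z² / n² eV with Z = 6.

The measured value (-54 eV) is reported to only 2 significant figures, so we must test candidate n values and see which one matches to that precision.

Candidate energies:
  n = 1:  E = -13.6057 × 6² / 1² = -489.80520 eV
  n = 2:  E = -13.6057 × 6² / 2² = -122.45130 eV
  n = 3:  E = -13.6057 × 6² / 3² = -54.42280 eV  ← matches
  n = 4:  E = -13.6057 × 6² / 4² = -30.61283 eV
  n = 5:  E = -13.6057 × 6² / 5² = -19.59221 eV

Checking against the measurement of -54 eV (2 sig figs), only n = 3 agrees:
E_3 = -54.42280 eV, which rounds to -54 eV ✓

Therefore n = 3.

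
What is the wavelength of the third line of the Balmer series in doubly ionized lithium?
48.22 nm

The lines of a series are numbered from the longest wavelength (smallest ΔE) outward; the third line is the transition from n = n_f + 3 to n_f.
The Balmer series has all transitions ending at n_f = 2.

For Li²⁺ (Z = 3), the third line (γ-line) is the jump from n = 5 to n = 2:
E_5 = -13.6057 × 3² / 5² = -4.8981 eV
E_2 = -13.6057 × 3² / 2² = -30.6128 eV
ΔE = E_5 - E_2 = 25.7147 eV

λ = hc/E = 1239.84 eV·nm / 25.7147 eV
λ = 48.22 nm

This is the γ-line of the Balmer series in Li²⁺.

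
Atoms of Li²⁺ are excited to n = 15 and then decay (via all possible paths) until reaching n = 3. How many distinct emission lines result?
78

The electron can occupy levels n = 3, 4, ..., 15 during de-excitation — that is m = 15 - 3 + 1 = 13 distinct levels.

The number of distinct spectral lines equals the number of ways to choose 2 of these m levels (each pair gives one possible emission transition):

Number of lines = m(m-1)/2 = 13×12/2 = 78

These correspond to all possible transitions between the 13 levels:
15 → 14, 15 → 13, 15 → 12, 15 → 11, 15 → 10, 15 → 9, 15 → 8, 15 → 7...

Each transition produces a photon with a unique energy (and thus wavelength). This count does not depend on Z.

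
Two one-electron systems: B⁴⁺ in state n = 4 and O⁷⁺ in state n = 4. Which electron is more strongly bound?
O⁷⁺ at n = 4 (E = -54.42 eV)

Using E_n = -13.6057 Z² / n² eV:

B⁴⁺ (Z = 5) at n = 4:
E = -13.6057 × 5² / 4² = -13.6057 × 25 / 16 = -21.25891 eV

O⁷⁺ (Z = 8) at n = 4:
E = -13.6057 × 8² / 4² = -13.6057 × 64 / 16 = -54.42280 eV

Since -54.42280 eV < -21.25891 eV,
O⁷⁺ at n = 4 is more tightly bound (requires more energy to ionize).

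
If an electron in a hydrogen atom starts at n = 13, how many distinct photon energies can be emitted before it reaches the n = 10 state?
6

The electron can occupy levels n = 10, 11, ..., 13 during de-excitation — that is m = 13 - 10 + 1 = 4 distinct levels.

The number of distinct spectral lines equals the number of ways to choose 2 of these m levels (each pair gives one possible emission transition):

Number of lines = m(m-1)/2 = 4×3/2 = 6

These correspond to all possible transitions between the 4 levels:
13 → 12, 13 → 11, 13 → 10, 12 → 11, 12 → 10, 11 → 10

Each transition produces a photon with a unique energy (and thus wavelength). This count does not depend on Z.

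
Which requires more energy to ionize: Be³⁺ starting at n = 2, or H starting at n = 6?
Be³⁺ at n = 2 (E = -54.4228 eV)

Using E_n = -13.6057 Z² / n² eV:

Be³⁺ (Z = 4) at n = 2:
E = -13.6057 × 4² / 2² = -13.6057 × 16 / 4 = -54.4228000 eV

H (Z = 1) at n = 6:
E = -13.6057 × 1² / 6² = -13.6057 × 1 / 36 = -0.3779361 eV

Since -54.4228000 eV < -0.3779361 eV,
Be³⁺ at n = 2 is more tightly bound (requires more energy to ionize).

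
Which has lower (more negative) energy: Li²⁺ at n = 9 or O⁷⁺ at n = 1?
O⁷⁺ at n = 1 (E = -870.76 eV)

Using E_n = -13.6057 Z² / n² eV:

Li²⁺ (Z = 3) at n = 9:
E = -13.6057 × 3² / 9² = -13.6057 × 9 / 81 = -1.51174 eV

O⁷⁺ (Z = 8) at n = 1:
E = -13.6057 × 8² / 1² = -13.6057 × 64 / 1 = -870.76480 eV

Since -870.76480 eV < -1.51174 eV,
O⁷⁺ at n = 1 is more tightly bound (requires more energy to ionize).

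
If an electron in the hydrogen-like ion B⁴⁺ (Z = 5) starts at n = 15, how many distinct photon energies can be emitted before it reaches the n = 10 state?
15

The electron can occupy levels n = 10, 11, ..., 15 during de-excitation — that is m = 15 - 10 + 1 = 6 distinct levels.

The number of distinct spectral lines equals the number of ways to choose 2 of these m levels (each pair gives one possible emission transition):

Number of lines = m(m-1)/2 = 6×5/2 = 15

These correspond to all possible transitions between the 6 levels:
15 → 14, 15 → 13, 15 → 12, 15 → 11, 15 → 10, 14 → 13, 14 → 12, 14 → 11...

Each transition produces a photon with a unique energy (and thus wavelength). This count does not depend on Z.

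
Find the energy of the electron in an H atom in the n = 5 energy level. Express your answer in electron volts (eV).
-0.544228 eV

The energy levels of a hydrogen-like atom are given by:
E_n = -13.6057 eV / n²

For n = 5:
E_5 = -13.6057 eV / 5²
E_5 = -13.6057 eV / 25
E_5 = -0.544228 eV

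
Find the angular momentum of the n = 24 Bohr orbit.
2.53e-33 J·s (or 24ℏ)

In the Bohr model, angular momentum is quantized:
L = nℏ

where ℏ = h/(2π) = 1.0546e-34 J·s

For n = 24:
L = 24 × 1.0546e-34 J·s
L = 2.53e-33 J·s

This can also be written as L = 24ℏ.
The angular momentum is an integer multiple of the reduced Planck constant.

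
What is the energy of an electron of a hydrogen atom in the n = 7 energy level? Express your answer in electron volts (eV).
-0.27767 eV

The energy levels of a hydrogen-like atom are given by:
E_n = -13.6057 eV / n²

For n = 7:
E_7 = -13.6057 eV / 7²
E_7 = -13.6057 eV / 49
E_7 = -0.27767 eV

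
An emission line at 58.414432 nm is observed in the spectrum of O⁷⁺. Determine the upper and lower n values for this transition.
n = 8 → n = 5

First, find the photon energy from the wavelength (hc = 1239.84 eV·nm):
E = hc/λ = 1239.84 eV·nm / 58.414432 nm = 21.224892 eV

The energy levels of O⁷⁺ satisfy E_n = -13.6057 × 8² / n² eV, so an emission n_i → n_f releases
ΔE = 13.6057 × 8² × (1/n_f² − 1/n_i²) eV.

Setting ΔE equal to the photon energy:
1/n_f² − 1/n_i² = 21.224892 / (13.6057 × 8²) = 0.024375000

Since 1/n_i² must be positive, we need 1/n_f² > 0.024375000, i.e. n_f ≤ 6. For each allowed n_f, solve n_i = (1/n_f² − 0.024375000)^(−1/2) and check whether it is a whole number:
  n_f = 1: 1/n_i² = 1.000000000 − 0.024375000 = 0.975625000 → n_i = 1.012  (not an integer) ✗
  n_f = 2: 1/n_i² = 0.250000000 − 0.024375000 = 0.225625000 → n_i = 2.105  (not an integer) ✗
  n_f = 3: 1/n_i² = 0.111111111 − 0.024375000 = 0.086736111 → n_i = 3.395  (not an integer) ✗
  n_f = 4: 1/n_i² = 0.062500000 − 0.024375000 = 0.038125000 → n_i = 5.121  (not an integer) ✗
  n_f = 5: 1/n_i² = 0.040000000 − 0.024375000 = 0.015625000 → n_i = 8.000  → integer, n_i = 8 ✓
  n_f = 6: 1/n_i² = 0.027777778 − 0.024375000 = 0.003402778 → n_i = 17.143  (not an integer) ✗

Only n_f = 5 gives an integer upper level, n_i = 8.

The transition is from n = 8 to n = 5 (emission).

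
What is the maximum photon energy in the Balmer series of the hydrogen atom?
3.40 eV

The series limit corresponds to the transition from n = ∞ to n = 2.
This is the highest energy (shortest wavelength) transition in the Balmer series.

E_∞ = 0 eV
E_2 = -13.6057 / 2² = -3.40 eV

Energy at series limit:
ΔE = E_∞ - E_2 = 0 - (-3.40) = 3.40 eV

This energy equals the ionization energy from the n = 2 state of hydrogen.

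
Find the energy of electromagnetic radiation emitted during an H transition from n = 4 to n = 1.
12.76 eV

The energy levels are E_n = -13.6057 eV / n².

Energy at n = 4: E_4 = -13.6057 / 4² = -0.85036 eV
Energy at n = 1: E_1 = -13.6057 / 1² = -13.60570 eV

For emission (electron falling to lower state), the photon energy is:
E_photon = E_4 - E_1 = |-0.85036 - (-13.60570)|
E_photon = 12.76 eV

This energy is carried away by the emitted photon.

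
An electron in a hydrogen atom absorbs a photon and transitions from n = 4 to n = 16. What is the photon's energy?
0.80 eV

The energy levels of a hydrogen-like atom are E_n = -13.6057 eV / n².

Energy at n = 4: E_4 = -13.6057 / 4² = -0.85036 eV
Energy at n = 16: E_16 = -13.6057 / 16² = -0.05315 eV

The excitation energy is the difference:
ΔE = E_16 - E_4
ΔE = -0.05315 - (-0.85036)
ΔE = 0.80 eV

Since this is positive, energy must be absorbed (photon absorption).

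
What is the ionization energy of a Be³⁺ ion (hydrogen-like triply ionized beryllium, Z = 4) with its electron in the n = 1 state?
217.691200 eV

The ionization energy is the energy needed to remove the electron completely (n → ∞).

For a hydrogen-like ion with Z = 4, E_n = -13.6057 Z² / n² eV.

At n = 1: E_1 = -13.6057 × 4² / 1² = -217.691200000 eV
At n = ∞: E_∞ = 0 eV

Ionization energy = E_∞ - E_1 = 0 - (-217.691200000) = 217.691200000 eV
Ionization energy ≈ 217.691200 eV

This is also called the binding energy of the electron in state n = 1.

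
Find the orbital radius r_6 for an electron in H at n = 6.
1.9050 nm (or 19.0504 Å)

The Bohr radius formula is:
r_n = n² a₀ / Z

where a₀ = 0.0529177 nm is the Bohr radius.

For H (Z = 1) at n = 6:
r_6 = 6² × 0.0529177 nm / 1
r_6 = 36 × 0.0529177 nm / 1
r_6 = 1.90504 nm / 1
r_6 = 1.9050 nm

The electron orbits at approximately 1.9050 nm from the nucleus.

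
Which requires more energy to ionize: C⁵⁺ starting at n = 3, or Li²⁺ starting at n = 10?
C⁵⁺ at n = 3 (E = -54.422800 eV)

Using E_n = -13.6057 Z² / n² eV:

C⁵⁺ (Z = 6) at n = 3:
E = -13.6057 × 6² / 3² = -13.6057 × 36 / 9 = -54.422800000 eV

Li²⁺ (Z = 3) at n = 10:
E = -13.6057 × 3² / 10² = -13.6057 × 9 / 100 = -1.224513000 eV

Since -54.422800000 eV < -1.224513000 eV,
C⁵⁺ at n = 3 is more tightly bound (requires more energy to ionize).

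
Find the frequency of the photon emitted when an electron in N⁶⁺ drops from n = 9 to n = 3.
1.59212e+16 Hz

First, find the transition energy:
E_9 = -13.6057 × 7² / 9² = -8.2306086 eV
E_3 = -13.6057 × 7² / 3² = -74.0754778 eV
|ΔE| = |E_3 - E_9| = 65.8448692 eV

Convert to Joules: E = 65.8448692 eV × (1.602177 × 10⁻¹⁹ J/eV) = 1.0549514e-17 J

Using E = hf:
f = E/h = 1.0549514e-17 J / (6.62607 × 10⁻³⁴ J·s)
f = 1.59212e+16 Hz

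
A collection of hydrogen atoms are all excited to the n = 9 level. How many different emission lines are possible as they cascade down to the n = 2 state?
28

The electron can occupy levels n = 2, 3, ..., 9 during de-excitation — that is m = 9 - 2 + 1 = 8 distinct levels.

The number of distinct spectral lines equals the number of ways to choose 2 of these m levels (each pair gives one possible emission transition):

Number of lines = m(m-1)/2 = 8×7/2 = 28

These correspond to all possible transitions between the 8 levels:
9 → 8, 9 → 7, 9 → 6, 9 → 5, 9 → 4, 9 → 3, 9 → 2, 8 → 7...

Each transition produces a photon with a unique energy (and thus wavelength). This count does not depend on Z.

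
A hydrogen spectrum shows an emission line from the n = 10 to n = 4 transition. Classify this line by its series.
Brackett series

The spectral series in hydrogen are named based on the final (lower) energy level:
- Lyman series: n_final = 1 (ultraviolet)
- Balmer series: n_final = 2 (visible/near-UV)
- Paschen series: n_final = 3 (infrared)
- Brackett series: n_final = 4 (infrared)
- Pfund series: n_final = 5 (far infrared)

Since this transition ends at n = 4, it belongs to the Brackett series.

For reference, this 10 → 4 line has photon energy
ΔE = 13.6057 eV × (1/4² - 1/10²) = 0.71429925000 eV,
corresponding to wavelength λ = hc/ΔE = 1239.84 eV·nm / 0.71429925000 eV = 1735.74311 nm in the infrared region.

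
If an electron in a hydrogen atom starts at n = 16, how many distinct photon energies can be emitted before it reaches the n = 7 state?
45

The electron can occupy levels n = 7, 8, ..., 16 during de-excitation — that is m = 16 - 7 + 1 = 10 distinct levels.

The number of distinct spectral lines equals the number of ways to choose 2 of these m levels (each pair gives one possible emission transition):

Number of lines = m(m-1)/2 = 10×9/2 = 45

These correspond to all possible transitions between the 10 levels:
16 → 15, 16 → 14, 16 → 13, 16 → 12, 16 → 11, 16 → 10, 16 → 9, 16 → 8...

Each transition produces a photon with a unique energy (and thus wavelength). This count does not depend on Z.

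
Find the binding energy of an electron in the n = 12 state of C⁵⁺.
3.401 eV

The ionization energy is the energy needed to remove the electron completely (n → ∞).

For a hydrogen-like ion with Z = 6, E_n = -13.6057 Z² / n² eV.

At n = 12: E_12 = -13.6057 × 6² / 12² = -3.401425 eV
At n = ∞: E_∞ = 0 eV

Ionization energy = E_∞ - E_12 = 0 - (-3.401425) = 3.401425 eV
Ionization energy ≈ 3.401 eV

This is also called the binding energy of the electron in state n = 12.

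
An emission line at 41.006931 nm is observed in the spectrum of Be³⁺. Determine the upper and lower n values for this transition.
n = 3 → n = 2

First, find the photon energy from the wavelength (hc = 1239.84 eV·nm):
E = hc/λ = 1239.84 eV·nm / 41.006931 nm = 30.234889 eV

The energy levels of Be³⁺ satisfy E_n = -13.6057 × 4² / n² eV, so an emission n_i → n_f releases
ΔE = 13.6057 × 4² × (1/n_f² − 1/n_i²) eV.

Setting ΔE equal to the photon energy:
1/n_f² − 1/n_i² = 30.234889 / (13.6057 × 4²) = 0.13888889

Since 1/n_i² must be positive, we need 1/n_f² > 0.13888889, i.e. n_f ≤ 2. For each allowed n_f, solve n_i = (1/n_f² − 0.13888889)^(−1/2) and check whether it is a whole number:
  n_f = 1: 1/n_i² = 1.00000000 − 0.13888889 = 0.86111111 → n_i = 1.078  (not an integer) ✗
  n_f = 2: 1/n_i² = 0.25000000 − 0.13888889 = 0.11111111 → n_i = 3.000  → integer, n_i = 3 ✓

Only n_f = 2 gives an integer upper level, n_i = 3.

The transition is from n = 3 to n = 2 (emission).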